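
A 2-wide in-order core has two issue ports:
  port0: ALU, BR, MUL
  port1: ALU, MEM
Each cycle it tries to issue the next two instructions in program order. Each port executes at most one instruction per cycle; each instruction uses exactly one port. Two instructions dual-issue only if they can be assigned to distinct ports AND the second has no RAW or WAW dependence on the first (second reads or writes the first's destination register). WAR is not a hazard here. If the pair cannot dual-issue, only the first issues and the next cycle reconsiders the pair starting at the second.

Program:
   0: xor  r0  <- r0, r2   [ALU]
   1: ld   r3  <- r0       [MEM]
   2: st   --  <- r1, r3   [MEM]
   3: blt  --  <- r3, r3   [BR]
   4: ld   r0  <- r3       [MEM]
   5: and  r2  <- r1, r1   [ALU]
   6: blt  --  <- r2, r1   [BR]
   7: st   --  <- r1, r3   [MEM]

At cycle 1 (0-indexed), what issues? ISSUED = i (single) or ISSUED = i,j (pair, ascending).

0. xor.ALU @i0  | RAW r0
1. ld.MEM @i1  | no-port MEM/MEM
2. st.MEM+blt.BR @i2+i3  | pair
3. ld.MEM+and.ALU @i4+i5  | pair
4. blt.BR+st.MEM @i6+i7  | pair

ISSUED = 1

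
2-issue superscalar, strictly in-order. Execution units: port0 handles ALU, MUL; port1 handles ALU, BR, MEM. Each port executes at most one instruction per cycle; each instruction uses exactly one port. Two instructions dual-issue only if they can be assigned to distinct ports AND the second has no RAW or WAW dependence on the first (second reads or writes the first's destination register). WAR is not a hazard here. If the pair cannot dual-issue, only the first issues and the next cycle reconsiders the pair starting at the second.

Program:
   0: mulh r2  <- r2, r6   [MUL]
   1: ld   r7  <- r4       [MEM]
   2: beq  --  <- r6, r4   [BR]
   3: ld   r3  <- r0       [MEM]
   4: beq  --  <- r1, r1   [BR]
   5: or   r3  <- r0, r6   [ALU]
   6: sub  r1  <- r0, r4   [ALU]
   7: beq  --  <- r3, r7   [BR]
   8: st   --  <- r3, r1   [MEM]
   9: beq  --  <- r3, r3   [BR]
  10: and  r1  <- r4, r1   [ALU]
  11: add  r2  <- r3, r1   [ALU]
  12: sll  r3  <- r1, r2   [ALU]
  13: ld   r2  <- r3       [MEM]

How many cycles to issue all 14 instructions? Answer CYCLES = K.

0. mulh.MUL/ld.MEM @i0/i1  | dual
1. beq.BR @i2  | no-port BR/MEM
2. ld.MEM @i3  | no-port MEM/BR
3. beq.BR/or.ALU @i4/i5  | dual
4. sub.ALU/beq.BR @i6/i7  | dual
5. st.MEM @i8  | no-port MEM/BR
6. beq.BR/and.ALU @i9/i10  | dual
7. add.ALU @i11  | RAW r2
8. sll.ALU @i12  | RAW r3
9. ld.MEM @i13  | tail

CYCLES = 10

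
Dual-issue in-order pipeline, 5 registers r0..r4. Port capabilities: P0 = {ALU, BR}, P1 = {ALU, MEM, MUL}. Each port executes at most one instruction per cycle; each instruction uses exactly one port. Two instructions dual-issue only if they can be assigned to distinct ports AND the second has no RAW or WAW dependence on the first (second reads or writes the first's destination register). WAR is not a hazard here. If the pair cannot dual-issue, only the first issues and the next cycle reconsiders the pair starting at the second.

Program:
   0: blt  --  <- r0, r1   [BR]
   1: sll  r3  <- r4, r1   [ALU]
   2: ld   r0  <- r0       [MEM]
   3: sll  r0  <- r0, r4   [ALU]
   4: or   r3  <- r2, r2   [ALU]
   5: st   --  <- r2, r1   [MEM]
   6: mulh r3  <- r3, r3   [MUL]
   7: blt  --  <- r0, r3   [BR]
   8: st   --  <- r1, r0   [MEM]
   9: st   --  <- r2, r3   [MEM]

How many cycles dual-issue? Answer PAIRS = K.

#0 head=0: blt+sll i0/i1 pair
#1 head=2: ld i2 RAW+WAW r0
#2 head=3: sll+or i3/i4 pair
#3 head=5: st i5 no-port MEM/MUL
#4 head=6: mulh i6 RAW r3
#5 head=7: blt+st i7/i8 pair
#6 head=9: st i9 tail

PAIRS = 3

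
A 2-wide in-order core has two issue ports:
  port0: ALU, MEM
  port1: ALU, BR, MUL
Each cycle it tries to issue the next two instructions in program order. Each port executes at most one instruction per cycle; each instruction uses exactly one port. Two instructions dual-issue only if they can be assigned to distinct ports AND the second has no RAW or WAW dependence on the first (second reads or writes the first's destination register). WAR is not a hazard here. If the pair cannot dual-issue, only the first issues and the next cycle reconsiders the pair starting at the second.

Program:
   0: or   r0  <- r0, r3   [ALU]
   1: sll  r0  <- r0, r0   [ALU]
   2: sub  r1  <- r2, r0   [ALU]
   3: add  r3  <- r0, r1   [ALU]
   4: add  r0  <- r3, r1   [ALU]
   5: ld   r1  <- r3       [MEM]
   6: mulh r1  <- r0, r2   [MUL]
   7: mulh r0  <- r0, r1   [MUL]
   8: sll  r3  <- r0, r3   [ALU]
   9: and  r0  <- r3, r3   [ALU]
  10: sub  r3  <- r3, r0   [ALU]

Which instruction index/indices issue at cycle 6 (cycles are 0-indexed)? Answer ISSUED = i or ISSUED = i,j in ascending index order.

ISSUED = 7

t=0 i0:or.ALU ; RAW+WAW r0
t=1 i1:sll.ALU ; RAW r0
t=2 i2:sub.ALU ; RAW r1
t=3 i3:add.ALU ; RAW r3
t=4 i4/i5:add.ALU ld.MEM ; 2-wide
t=5 i6:mulh.MUL ; no-port MUL/MUL
t=6 i7:mulh.MUL ; RAW r0
t=7 i8:sll.ALU ; RAW r3
t=8 i9:and.ALU ; RAW r0
t=9 i10:sub.ALU ; tail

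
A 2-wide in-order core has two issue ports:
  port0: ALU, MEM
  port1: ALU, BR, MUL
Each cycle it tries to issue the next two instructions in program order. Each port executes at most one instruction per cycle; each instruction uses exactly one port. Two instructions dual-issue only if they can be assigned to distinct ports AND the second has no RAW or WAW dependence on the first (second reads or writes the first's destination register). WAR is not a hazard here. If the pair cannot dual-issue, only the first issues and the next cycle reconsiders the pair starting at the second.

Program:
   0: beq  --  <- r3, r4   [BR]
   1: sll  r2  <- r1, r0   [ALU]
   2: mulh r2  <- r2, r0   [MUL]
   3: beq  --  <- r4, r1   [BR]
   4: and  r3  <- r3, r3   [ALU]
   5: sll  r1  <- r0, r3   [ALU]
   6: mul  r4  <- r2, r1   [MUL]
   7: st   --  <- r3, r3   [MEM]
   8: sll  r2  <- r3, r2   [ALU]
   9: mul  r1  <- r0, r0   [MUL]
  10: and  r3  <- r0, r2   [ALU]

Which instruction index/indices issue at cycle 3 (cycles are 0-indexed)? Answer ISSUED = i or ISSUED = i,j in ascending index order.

t=0 i0,i1:beq.BR sll.ALU ; dual
t=1 i2:mulh.MUL ; no-port MUL/BR
t=2 i3,i4:beq.BR and.ALU ; dual
t=3 i5:sll.ALU ; RAW r1
t=4 i6,i7:mul.MUL st.MEM ; dual
t=5 i8,i9:sll.ALU mul.MUL ; dual
t=6 i10:and.ALU ; tail

ISSUED = 5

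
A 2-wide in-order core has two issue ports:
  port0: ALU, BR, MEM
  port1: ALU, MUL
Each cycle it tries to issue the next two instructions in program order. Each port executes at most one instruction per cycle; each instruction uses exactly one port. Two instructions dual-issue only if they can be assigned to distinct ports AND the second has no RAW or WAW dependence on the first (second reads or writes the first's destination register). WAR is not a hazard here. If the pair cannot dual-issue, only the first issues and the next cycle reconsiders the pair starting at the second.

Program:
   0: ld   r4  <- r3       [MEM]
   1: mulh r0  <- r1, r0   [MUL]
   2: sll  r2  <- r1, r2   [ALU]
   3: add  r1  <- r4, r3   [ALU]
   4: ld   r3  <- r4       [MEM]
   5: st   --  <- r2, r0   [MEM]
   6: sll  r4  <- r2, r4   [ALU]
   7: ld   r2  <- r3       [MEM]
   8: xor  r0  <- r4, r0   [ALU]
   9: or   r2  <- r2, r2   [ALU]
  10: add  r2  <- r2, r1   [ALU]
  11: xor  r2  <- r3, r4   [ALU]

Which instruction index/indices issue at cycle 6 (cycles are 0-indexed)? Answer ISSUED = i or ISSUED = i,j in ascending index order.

0. ld.MEM mulh.MUL @i0,i1  | 2-wide
1. sll.ALU add.ALU @i2,i3  | 2-wide
2. ld.MEM @i4  | no-port MEM/MEM
3. st.MEM sll.ALU @i5,i6  | 2-wide
4. ld.MEM xor.ALU @i7,i8  | 2-wide
5. or.ALU @i9  | RAW+WAW r2
6. add.ALU @i10  | WAW r2
7. xor.ALU @i11  | tail

ISSUED = 10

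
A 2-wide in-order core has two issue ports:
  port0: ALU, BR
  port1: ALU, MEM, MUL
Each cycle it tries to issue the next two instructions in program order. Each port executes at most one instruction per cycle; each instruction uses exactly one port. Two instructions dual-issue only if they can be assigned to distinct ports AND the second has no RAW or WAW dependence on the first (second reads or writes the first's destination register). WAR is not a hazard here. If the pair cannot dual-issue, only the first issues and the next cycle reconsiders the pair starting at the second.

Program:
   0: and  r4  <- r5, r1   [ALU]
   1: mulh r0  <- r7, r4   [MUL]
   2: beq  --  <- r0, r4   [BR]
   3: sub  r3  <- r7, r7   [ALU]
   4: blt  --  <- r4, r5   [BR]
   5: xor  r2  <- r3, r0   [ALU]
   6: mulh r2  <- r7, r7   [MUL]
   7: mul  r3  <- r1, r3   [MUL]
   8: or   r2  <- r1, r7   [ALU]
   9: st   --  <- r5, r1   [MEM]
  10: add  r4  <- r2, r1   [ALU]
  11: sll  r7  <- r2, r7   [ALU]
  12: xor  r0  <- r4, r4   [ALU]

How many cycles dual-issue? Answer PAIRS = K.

PAIRS = 5

c0: i0 and.ALU  RAW r4
c1: i1 mulh.MUL  RAW r0
c2: i2/i3 beq.BR+sub.ALU  pair
c3: i4/i5 blt.BR+xor.ALU  pair
c4: i6 mulh.MUL  no-port MUL/MUL
c5: i7/i8 mul.MUL+or.ALU  pair
c6: i9/i10 st.MEM+add.ALU  pair
c7: i11/i12 sll.ALU+xor.ALU  pair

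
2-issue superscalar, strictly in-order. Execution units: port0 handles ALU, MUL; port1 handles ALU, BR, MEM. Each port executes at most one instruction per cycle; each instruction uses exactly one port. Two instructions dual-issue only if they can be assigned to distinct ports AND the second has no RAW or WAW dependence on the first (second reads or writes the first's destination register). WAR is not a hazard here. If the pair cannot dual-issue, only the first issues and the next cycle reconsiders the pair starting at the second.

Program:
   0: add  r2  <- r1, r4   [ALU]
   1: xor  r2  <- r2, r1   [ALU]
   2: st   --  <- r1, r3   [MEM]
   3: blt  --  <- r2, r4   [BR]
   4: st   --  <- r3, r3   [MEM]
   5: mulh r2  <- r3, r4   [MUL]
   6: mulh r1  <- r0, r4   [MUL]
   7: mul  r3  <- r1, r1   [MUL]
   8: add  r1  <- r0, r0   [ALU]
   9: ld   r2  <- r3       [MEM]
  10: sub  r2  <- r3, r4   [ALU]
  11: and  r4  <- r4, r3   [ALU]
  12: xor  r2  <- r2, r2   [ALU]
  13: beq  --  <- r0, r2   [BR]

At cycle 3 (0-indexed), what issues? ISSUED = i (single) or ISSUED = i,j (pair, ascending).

#0 head=0: add.ALU i0 RAW+WAW r2
#1 head=1: xor.ALU;st.MEM i1/i2 pair
#2 head=3: blt.BR i3 no-port BR/MEM
#3 head=4: st.MEM;mulh.MUL i4/i5 pair
#4 head=6: mulh.MUL i6 no-port MUL/MUL
#5 head=7: mul.MUL;add.ALU i7/i8 pair
#6 head=9: ld.MEM i9 WAW r2
#7 head=10: sub.ALU;and.ALU i10/i11 pair
#8 head=12: xor.ALU i12 RAW r2
#9 head=13: beq.BR i13 tail

ISSUED = 4,5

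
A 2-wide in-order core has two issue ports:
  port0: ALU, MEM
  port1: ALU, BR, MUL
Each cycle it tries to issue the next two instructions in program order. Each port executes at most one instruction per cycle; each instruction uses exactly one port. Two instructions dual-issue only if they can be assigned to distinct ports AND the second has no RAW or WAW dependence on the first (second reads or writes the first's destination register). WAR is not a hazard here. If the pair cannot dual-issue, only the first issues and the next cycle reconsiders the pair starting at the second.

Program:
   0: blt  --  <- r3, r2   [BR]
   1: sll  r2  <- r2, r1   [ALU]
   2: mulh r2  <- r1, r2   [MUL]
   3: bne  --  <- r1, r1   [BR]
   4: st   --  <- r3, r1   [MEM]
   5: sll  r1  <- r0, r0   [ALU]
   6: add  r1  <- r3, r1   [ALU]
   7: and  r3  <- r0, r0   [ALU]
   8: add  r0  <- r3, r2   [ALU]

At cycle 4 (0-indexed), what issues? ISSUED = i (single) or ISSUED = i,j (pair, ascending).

c0: i0&i1 blt sll  pair
c1: i2 mulh  no-port MUL/BR
c2: i3&i4 bne st  pair
c3: i5 sll  RAW+WAW r1
c4: i6&i7 add and  pair
c5: i8 add  tail

ISSUED = 6,7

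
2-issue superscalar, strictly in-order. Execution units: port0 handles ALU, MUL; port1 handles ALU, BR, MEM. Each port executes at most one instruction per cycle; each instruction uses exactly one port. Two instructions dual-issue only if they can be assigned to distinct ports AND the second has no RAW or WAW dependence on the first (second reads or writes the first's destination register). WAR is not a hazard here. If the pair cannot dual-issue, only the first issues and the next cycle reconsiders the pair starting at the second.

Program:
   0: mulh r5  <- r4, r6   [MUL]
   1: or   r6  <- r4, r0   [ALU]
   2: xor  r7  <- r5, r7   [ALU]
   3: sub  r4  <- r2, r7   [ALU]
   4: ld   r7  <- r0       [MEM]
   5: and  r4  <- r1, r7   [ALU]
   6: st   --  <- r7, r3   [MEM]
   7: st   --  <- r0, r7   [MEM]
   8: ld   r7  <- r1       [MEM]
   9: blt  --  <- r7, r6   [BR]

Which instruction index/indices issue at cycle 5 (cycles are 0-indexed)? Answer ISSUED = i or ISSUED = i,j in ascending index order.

[0] i0/i1  mulh.MUL;or.ALU  -- pair
[1] i2  xor.ALU  -- RAW r7
[2] i3/i4  sub.ALU;ld.MEM  -- pair
[3] i5/i6  and.ALU;st.MEM  -- pair
[4] i7  st.MEM  -- no-port MEM/MEM
[5] i8  ld.MEM  -- no-port MEM/BR
[6] i9  blt.BR  -- tail

ISSUED = 8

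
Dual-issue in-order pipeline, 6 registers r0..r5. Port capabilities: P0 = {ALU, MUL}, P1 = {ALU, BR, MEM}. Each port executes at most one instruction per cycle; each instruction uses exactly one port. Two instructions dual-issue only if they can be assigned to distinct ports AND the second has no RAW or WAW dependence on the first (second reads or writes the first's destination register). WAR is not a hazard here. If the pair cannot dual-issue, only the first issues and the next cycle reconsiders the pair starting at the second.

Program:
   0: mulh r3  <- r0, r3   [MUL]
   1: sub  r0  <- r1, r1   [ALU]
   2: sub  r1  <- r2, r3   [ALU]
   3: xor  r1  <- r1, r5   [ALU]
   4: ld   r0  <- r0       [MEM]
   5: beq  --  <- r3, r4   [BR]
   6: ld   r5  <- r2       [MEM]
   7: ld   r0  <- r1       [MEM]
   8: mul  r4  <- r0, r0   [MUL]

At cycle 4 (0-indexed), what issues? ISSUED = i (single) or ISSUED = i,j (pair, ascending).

ISSUED = 6

  cy0 -> i0&i1 (mulh.MUL/sub.ALU) dual
  cy1 -> i2 (sub.ALU) RAW+WAW r1
  cy2 -> i3&i4 (xor.ALU/ld.MEM) dual
  cy3 -> i5 (beq.BR) no-port BR/MEM
  cy4 -> i6 (ld.MEM) no-port MEM/MEM
  cy5 -> i7 (ld.MEM) RAW r0
  cy6 -> i8 (mul.MUL) tail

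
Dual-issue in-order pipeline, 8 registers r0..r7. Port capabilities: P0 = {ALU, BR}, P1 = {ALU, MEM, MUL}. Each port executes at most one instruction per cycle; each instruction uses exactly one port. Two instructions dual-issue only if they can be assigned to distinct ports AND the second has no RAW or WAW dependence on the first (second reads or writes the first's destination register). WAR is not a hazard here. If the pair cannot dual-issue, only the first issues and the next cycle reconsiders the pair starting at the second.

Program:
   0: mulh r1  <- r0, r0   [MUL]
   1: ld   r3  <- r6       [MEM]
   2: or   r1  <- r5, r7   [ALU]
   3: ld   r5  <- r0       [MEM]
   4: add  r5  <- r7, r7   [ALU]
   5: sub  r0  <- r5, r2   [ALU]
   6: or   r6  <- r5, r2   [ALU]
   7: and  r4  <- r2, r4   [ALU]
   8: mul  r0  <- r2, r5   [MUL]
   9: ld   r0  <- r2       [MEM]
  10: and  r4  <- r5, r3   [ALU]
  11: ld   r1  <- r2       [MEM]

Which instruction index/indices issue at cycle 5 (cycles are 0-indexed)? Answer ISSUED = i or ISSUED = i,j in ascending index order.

ISSUED = 7,8

t=0 i0:mulh.MUL ; no-port MUL/MEM
t=1 i1&i2:ld.MEM/or.ALU ; pair
t=2 i3:ld.MEM ; WAW r5
t=3 i4:add.ALU ; RAW r5
t=4 i5&i6:sub.ALU/or.ALU ; pair
t=5 i7&i8:and.ALU/mul.MUL ; pair
t=6 i9&i10:ld.MEM/and.ALU ; pair
t=7 i11:ld.MEM ; tail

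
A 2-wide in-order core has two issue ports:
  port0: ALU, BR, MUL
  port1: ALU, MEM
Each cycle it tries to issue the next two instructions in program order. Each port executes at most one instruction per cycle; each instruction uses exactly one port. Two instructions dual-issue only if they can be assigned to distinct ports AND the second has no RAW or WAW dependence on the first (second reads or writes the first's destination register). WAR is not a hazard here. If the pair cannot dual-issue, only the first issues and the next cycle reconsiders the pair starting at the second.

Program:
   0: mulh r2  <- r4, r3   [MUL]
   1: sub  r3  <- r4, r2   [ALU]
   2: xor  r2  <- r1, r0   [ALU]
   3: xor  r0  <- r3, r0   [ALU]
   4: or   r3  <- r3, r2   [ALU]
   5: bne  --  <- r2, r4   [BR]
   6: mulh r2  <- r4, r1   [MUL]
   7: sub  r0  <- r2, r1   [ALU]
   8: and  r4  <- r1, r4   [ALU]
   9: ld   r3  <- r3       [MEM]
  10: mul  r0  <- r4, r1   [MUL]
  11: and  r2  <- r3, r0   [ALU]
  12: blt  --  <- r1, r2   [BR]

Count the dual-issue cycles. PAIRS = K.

PAIRS = 4

c0: i0 mulh.MUL  RAW r2
c1: i1+i2 sub.ALU+xor.ALU  2-wide
c2: i3+i4 xor.ALU+or.ALU  2-wide
c3: i5 bne.BR  no-port BR/MUL
c4: i6 mulh.MUL  RAW r2
c5: i7+i8 sub.ALU+and.ALU  2-wide
c6: i9+i10 ld.MEM+mul.MUL  2-wide
c7: i11 and.ALU  RAW r2
c8: i12 blt.BR  tail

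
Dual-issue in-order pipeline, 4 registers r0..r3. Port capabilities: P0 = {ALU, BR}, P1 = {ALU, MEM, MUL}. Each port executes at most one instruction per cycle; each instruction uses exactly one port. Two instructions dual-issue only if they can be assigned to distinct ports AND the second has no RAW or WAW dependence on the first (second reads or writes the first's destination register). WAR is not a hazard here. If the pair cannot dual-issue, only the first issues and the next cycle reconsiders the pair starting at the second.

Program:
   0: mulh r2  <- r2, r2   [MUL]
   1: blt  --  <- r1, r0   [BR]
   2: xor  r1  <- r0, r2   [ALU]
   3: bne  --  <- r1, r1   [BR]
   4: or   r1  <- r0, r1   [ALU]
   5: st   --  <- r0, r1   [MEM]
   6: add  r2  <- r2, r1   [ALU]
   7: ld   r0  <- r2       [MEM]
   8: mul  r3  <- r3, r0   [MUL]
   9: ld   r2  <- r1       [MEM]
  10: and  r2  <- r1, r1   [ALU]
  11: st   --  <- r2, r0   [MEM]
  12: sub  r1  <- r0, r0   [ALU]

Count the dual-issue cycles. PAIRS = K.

#0 head=0: mulh blt i0&i1 dual
#1 head=2: xor i2 RAW r1
#2 head=3: bne or i3&i4 dual
#3 head=5: st add i5&i6 dual
#4 head=7: ld i7 no-port MEM/MUL
#5 head=8: mul i8 no-port MUL/MEM
#6 head=9: ld i9 WAW r2
#7 head=10: and i10 RAW r2
#8 head=11: st sub i11&i12 dual

PAIRS = 4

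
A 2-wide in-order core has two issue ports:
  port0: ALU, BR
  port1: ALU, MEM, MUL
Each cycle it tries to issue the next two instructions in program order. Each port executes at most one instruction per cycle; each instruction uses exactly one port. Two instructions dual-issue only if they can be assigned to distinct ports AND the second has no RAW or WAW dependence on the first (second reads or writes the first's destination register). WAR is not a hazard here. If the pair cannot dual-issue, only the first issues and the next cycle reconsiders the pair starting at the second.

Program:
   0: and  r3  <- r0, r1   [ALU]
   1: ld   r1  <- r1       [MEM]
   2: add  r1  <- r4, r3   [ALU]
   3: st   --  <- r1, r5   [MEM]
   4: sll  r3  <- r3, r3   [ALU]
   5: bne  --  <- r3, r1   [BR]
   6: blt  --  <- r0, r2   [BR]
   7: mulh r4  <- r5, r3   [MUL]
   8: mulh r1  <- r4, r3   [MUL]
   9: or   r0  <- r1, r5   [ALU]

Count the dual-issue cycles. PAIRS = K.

[0] i0+i1  and/ld  -- pair
[1] i2  add  -- RAW r1
[2] i3+i4  st/sll  -- pair
[3] i5  bne  -- no-port BR/BR
[4] i6+i7  blt/mulh  -- pair
[5] i8  mulh  -- RAW r1
[6] i9  or  -- tail

PAIRS = 3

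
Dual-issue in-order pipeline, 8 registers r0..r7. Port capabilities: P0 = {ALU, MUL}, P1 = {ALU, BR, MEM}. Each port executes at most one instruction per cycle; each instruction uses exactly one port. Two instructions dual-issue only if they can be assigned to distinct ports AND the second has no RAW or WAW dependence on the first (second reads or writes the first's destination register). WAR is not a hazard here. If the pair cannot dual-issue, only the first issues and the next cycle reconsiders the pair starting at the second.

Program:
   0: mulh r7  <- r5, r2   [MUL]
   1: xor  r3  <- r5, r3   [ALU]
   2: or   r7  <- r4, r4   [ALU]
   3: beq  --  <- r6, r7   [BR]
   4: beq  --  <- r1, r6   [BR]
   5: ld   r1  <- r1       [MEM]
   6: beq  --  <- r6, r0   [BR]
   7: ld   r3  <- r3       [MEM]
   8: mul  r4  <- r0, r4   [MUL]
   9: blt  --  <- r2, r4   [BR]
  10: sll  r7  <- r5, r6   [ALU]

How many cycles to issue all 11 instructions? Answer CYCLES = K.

CYCLES = 8

0. mulh.MUL;xor.ALU @i0&i1  | 2-wide
1. or.ALU @i2  | RAW r7
2. beq.BR @i3  | no-port BR/BR
3. beq.BR @i4  | no-port BR/MEM
4. ld.MEM @i5  | no-port MEM/BR
5. beq.BR @i6  | no-port BR/MEM
6. ld.MEM;mul.MUL @i7&i8  | 2-wide
7. blt.BR;sll.ALU @i9&i10  | 2-wide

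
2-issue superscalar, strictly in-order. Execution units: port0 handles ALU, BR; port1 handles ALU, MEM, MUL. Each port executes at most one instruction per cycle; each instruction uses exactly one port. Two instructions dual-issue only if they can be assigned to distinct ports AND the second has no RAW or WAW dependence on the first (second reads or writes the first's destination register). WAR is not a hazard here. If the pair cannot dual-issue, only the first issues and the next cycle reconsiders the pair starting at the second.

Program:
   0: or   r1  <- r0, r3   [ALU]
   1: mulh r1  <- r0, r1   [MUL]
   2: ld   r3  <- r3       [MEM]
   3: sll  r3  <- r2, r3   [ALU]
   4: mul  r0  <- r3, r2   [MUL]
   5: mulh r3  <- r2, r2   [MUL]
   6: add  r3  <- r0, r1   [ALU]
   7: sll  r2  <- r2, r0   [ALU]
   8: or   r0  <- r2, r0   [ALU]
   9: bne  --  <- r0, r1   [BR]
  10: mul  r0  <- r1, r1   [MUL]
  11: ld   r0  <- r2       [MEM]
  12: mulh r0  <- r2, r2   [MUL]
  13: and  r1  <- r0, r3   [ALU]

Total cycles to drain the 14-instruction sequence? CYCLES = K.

c0: i0 or  RAW+WAW r1
c1: i1 mulh  no-port MUL/MEM
c2: i2 ld  RAW+WAW r3
c3: i3 sll  RAW r3
c4: i4 mul  no-port MUL/MUL
c5: i5 mulh  WAW r3
c6: i6/i7 add/sll  dual
c7: i8 or  RAW r0
c8: i9/i10 bne/mul  dual
c9: i11 ld  no-port MEM/MUL
c10: i12 mulh  RAW r0
c11: i13 and  tail

CYCLES = 12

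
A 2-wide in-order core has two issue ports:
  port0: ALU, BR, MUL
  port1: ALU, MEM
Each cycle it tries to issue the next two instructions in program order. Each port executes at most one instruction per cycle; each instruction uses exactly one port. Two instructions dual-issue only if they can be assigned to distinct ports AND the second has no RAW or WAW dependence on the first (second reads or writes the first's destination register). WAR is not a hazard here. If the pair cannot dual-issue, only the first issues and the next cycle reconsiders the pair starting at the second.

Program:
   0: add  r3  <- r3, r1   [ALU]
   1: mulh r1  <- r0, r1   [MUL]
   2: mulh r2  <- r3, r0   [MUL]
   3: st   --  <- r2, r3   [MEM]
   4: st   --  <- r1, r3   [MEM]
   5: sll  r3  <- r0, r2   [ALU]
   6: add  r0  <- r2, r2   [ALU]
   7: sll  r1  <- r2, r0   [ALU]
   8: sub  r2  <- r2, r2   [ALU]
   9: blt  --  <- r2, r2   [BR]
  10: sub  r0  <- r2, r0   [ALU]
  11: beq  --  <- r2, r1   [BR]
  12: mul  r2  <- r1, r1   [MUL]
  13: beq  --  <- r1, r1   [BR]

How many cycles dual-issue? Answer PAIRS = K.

PAIRS = 4

t=0 i0&i1:add.ALU;mulh.MUL ; dual
t=1 i2:mulh.MUL ; RAW r2
t=2 i3:st.MEM ; no-port MEM/MEM
t=3 i4&i5:st.MEM;sll.ALU ; dual
t=4 i6:add.ALU ; RAW r0
t=5 i7&i8:sll.ALU;sub.ALU ; dual
t=6 i9&i10:blt.BR;sub.ALU ; dual
t=7 i11:beq.BR ; no-port BR/MUL
t=8 i12:mul.MUL ; no-port MUL/BR
t=9 i13:beq.BR ; tail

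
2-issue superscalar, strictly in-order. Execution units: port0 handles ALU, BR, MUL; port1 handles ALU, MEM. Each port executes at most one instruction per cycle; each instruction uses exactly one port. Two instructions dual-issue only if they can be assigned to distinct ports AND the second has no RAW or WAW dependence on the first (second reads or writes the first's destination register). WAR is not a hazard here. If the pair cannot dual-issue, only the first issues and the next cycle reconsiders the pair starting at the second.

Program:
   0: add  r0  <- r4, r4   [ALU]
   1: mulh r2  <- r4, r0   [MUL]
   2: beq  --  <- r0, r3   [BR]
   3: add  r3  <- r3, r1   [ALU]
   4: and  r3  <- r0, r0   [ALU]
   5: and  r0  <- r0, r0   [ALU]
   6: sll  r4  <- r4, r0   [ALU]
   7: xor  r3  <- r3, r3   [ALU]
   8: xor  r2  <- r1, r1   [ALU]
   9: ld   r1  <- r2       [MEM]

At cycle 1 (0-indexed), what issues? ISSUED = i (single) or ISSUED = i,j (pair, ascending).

c0: i0 add.ALU  RAW r0
c1: i1 mulh.MUL  no-port MUL/BR
c2: i2,i3 beq.BR add.ALU  dual
c3: i4,i5 and.ALU and.ALU  dual
c4: i6,i7 sll.ALU xor.ALU  dual
c5: i8 xor.ALU  RAW r2
c6: i9 ld.MEM  tail

ISSUED = 1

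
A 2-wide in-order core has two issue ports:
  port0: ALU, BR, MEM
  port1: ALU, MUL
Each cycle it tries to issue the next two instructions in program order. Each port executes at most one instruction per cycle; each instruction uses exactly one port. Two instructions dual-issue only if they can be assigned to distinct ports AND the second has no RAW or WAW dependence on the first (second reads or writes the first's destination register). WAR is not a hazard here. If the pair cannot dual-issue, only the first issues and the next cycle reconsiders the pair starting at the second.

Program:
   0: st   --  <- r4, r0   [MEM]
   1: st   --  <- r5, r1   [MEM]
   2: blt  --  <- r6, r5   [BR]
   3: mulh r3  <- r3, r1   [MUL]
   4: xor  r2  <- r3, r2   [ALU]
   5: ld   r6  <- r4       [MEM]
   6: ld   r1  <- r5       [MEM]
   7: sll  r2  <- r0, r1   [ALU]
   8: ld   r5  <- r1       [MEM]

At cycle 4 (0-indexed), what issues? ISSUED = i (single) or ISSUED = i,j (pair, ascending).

ISSUED = 6

t=0 i0:st.MEM ; no-port MEM/MEM
t=1 i1:st.MEM ; no-port MEM/BR
t=2 i2,i3:blt.BR mulh.MUL ; dual
t=3 i4,i5:xor.ALU ld.MEM ; dual
t=4 i6:ld.MEM ; RAW r1
t=5 i7,i8:sll.ALU ld.MEM ; dual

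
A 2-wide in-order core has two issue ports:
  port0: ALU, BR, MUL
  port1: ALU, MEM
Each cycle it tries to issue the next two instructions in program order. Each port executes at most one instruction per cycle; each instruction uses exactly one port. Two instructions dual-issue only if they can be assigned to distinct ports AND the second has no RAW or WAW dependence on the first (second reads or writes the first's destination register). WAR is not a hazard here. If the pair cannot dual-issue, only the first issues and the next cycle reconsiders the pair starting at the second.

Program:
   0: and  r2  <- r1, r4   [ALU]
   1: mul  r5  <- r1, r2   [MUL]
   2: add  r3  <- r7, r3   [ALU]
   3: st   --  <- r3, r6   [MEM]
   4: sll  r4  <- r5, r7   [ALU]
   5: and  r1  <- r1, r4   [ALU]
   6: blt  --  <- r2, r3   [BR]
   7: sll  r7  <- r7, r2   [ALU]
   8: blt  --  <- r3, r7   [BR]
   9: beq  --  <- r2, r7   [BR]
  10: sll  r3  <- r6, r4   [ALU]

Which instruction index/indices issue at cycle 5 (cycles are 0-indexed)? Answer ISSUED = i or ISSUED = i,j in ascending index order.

ISSUED = 8

t=0 i0:and.ALU ; RAW r2
t=1 i1,i2:mul.MUL/add.ALU ; dual
t=2 i3,i4:st.MEM/sll.ALU ; dual
t=3 i5,i6:and.ALU/blt.BR ; dual
t=4 i7:sll.ALU ; RAW r7
t=5 i8:blt.BR ; no-port BR/BR
t=6 i9,i10:beq.BR/sll.ALU ; dual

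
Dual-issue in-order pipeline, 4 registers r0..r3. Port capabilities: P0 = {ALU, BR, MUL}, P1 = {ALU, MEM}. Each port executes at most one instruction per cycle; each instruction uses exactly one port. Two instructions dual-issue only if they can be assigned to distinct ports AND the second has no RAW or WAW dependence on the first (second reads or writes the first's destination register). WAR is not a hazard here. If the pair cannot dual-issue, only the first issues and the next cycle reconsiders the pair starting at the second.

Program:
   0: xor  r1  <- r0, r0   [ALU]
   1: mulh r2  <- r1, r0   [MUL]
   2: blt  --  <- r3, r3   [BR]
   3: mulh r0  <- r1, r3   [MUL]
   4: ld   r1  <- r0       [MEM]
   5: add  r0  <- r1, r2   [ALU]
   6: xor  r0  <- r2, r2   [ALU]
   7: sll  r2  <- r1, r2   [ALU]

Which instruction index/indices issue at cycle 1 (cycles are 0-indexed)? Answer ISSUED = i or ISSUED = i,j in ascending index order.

t=0 i0:xor ; RAW r1
t=1 i1:mulh ; no-port MUL/BR
t=2 i2:blt ; no-port BR/MUL
t=3 i3:mulh ; RAW r0
t=4 i4:ld ; RAW r1
t=5 i5:add ; WAW r0
t=6 i6+i7:xor+sll ; 2-wide

ISSUED = 1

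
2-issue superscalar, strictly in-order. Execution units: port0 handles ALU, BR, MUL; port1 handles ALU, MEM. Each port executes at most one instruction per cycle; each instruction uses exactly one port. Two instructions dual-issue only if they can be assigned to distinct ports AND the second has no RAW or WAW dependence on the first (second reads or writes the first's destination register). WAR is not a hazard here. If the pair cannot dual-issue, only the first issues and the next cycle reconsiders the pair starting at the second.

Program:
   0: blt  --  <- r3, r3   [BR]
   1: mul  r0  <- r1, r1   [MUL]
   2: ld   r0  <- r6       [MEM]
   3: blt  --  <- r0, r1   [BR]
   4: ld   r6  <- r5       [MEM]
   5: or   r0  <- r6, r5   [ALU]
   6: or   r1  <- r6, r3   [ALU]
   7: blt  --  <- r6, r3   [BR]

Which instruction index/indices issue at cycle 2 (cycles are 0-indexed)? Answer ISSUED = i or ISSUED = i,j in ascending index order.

ISSUED = 2

c0: i0 blt.BR  no-port BR/MUL
c1: i1 mul.MUL  WAW r0
c2: i2 ld.MEM  RAW r0
c3: i3/i4 blt.BR;ld.MEM  2-wide
c4: i5/i6 or.ALU;or.ALU  2-wide
c5: i7 blt.BR  tail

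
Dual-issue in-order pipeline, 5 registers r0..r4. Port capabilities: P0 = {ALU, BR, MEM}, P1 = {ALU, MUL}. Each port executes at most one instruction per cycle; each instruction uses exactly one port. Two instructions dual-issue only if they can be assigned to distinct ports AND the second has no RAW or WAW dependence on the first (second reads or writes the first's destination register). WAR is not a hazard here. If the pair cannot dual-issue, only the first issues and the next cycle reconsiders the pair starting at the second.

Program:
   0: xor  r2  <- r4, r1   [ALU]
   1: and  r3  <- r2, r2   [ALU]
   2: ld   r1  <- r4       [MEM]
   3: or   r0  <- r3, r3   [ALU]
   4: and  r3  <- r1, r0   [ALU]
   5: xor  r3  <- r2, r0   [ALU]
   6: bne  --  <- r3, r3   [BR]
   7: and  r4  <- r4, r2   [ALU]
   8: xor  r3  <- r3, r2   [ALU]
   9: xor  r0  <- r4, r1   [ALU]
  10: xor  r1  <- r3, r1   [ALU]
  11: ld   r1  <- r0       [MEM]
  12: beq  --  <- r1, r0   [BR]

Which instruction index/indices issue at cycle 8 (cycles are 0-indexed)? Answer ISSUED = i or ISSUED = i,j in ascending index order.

t=0 i0:xor ; RAW r2
t=1 i1/i2:and+ld ; 2-wide
t=2 i3:or ; RAW r0
t=3 i4:and ; WAW r3
t=4 i5:xor ; RAW r3
t=5 i6/i7:bne+and ; 2-wide
t=6 i8/i9:xor+xor ; 2-wide
t=7 i10:xor ; WAW r1
t=8 i11:ld ; no-port MEM/BR
t=9 i12:beq ; tail

ISSUED = 11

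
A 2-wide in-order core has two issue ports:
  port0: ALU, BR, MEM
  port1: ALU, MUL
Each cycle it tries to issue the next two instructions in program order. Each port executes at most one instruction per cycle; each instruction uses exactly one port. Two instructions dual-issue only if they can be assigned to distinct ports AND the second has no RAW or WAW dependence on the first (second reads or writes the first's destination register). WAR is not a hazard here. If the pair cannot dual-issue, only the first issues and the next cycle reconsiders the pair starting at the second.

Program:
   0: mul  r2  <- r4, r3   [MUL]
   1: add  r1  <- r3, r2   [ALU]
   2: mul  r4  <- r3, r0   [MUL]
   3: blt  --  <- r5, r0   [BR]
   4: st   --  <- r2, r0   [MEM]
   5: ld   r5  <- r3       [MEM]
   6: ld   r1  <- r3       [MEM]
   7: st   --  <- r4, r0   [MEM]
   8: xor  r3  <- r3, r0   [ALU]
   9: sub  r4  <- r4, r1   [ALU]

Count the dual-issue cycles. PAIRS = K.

PAIRS = 2

  cy0 -> i0 (mul.MUL) RAW r2
  cy1 -> i1/i2 (add.ALU+mul.MUL) dual
  cy2 -> i3 (blt.BR) no-port BR/MEM
  cy3 -> i4 (st.MEM) no-port MEM/MEM
  cy4 -> i5 (ld.MEM) no-port MEM/MEM
  cy5 -> i6 (ld.MEM) no-port MEM/MEM
  cy6 -> i7/i8 (st.MEM+xor.ALU) dual
  cy7 -> i9 (sub.ALU) tail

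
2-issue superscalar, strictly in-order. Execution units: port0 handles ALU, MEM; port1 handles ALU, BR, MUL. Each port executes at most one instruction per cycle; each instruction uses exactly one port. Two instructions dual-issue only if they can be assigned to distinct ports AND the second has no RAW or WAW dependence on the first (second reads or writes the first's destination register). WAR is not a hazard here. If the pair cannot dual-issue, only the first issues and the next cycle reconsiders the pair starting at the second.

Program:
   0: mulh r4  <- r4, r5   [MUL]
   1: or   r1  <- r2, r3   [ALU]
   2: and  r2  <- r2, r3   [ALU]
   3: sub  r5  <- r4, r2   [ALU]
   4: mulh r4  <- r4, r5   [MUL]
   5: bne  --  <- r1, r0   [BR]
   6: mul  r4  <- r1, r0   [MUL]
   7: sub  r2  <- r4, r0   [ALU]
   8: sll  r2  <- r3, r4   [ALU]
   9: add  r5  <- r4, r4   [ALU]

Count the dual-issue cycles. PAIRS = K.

PAIRS = 2

t=0 i0,i1:mulh or ; dual
t=1 i2:and ; RAW r2
t=2 i3:sub ; RAW r5
t=3 i4:mulh ; no-port MUL/BR
t=4 i5:bne ; no-port BR/MUL
t=5 i6:mul ; RAW r4
t=6 i7:sub ; WAW r2
t=7 i8,i9:sll add ; dual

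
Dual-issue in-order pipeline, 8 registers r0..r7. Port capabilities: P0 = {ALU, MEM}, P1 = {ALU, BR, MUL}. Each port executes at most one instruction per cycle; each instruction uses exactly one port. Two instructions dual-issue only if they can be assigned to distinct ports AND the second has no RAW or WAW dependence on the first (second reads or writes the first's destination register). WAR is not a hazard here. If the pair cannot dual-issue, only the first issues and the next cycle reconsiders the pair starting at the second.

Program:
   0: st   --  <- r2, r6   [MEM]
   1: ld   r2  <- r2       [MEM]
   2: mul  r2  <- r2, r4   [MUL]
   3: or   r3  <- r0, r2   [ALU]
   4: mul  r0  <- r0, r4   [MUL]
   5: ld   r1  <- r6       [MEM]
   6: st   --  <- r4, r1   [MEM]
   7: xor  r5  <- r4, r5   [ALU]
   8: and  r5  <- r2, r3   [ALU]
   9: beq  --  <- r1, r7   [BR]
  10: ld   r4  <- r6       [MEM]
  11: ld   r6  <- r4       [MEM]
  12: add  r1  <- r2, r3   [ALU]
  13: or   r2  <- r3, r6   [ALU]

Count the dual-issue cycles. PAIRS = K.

PAIRS = 4

c0: i0 st  no-port MEM/MEM
c1: i1 ld  RAW+WAW r2
c2: i2 mul  RAW r2
c3: i3&i4 or mul  2-wide
c4: i5 ld  no-port MEM/MEM
c5: i6&i7 st xor  2-wide
c6: i8&i9 and beq  2-wide
c7: i10 ld  no-port MEM/MEM
c8: i11&i12 ld add  2-wide
c9: i13 or  tail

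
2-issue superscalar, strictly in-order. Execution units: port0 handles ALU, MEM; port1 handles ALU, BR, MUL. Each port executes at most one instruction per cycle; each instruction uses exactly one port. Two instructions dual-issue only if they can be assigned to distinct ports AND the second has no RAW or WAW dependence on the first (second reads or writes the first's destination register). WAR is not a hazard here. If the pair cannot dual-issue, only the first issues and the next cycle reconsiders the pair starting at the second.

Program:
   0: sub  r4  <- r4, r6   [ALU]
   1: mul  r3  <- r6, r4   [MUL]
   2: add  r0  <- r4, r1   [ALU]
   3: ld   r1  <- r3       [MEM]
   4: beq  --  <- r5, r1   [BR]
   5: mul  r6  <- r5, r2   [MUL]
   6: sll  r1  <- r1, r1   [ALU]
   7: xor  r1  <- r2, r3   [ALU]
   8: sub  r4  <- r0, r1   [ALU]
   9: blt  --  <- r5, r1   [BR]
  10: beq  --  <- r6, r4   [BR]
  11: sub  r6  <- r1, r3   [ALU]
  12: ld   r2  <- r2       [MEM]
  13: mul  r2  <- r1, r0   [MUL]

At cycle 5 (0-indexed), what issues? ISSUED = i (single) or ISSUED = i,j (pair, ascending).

ISSUED = 7

#0 head=0: sub i0 RAW r4
#1 head=1: mul/add i1,i2 pair
#2 head=3: ld i3 RAW r1
#3 head=4: beq i4 no-port BR/MUL
#4 head=5: mul/sll i5,i6 pair
#5 head=7: xor i7 RAW r1
#6 head=8: sub/blt i8,i9 pair
#7 head=10: beq/sub i10,i11 pair
#8 head=12: ld i12 WAW r2
#9 head=13: mul i13 tail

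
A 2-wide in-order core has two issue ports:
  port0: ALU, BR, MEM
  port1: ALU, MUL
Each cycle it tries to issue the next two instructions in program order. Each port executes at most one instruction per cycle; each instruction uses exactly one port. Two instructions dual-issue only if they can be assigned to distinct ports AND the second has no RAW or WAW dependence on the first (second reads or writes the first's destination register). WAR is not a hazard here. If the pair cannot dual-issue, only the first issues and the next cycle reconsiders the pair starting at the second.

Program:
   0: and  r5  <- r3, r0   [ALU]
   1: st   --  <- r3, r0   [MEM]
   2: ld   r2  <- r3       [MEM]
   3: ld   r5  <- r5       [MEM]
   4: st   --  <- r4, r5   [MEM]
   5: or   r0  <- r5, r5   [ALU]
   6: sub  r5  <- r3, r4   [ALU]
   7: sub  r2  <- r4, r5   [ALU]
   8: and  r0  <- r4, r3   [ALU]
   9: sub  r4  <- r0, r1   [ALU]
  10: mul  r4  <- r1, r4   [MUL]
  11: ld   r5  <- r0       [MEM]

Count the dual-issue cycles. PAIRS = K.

PAIRS = 4

#0 head=0: and.ALU;st.MEM i0+i1 dual
#1 head=2: ld.MEM i2 no-port MEM/MEM
#2 head=3: ld.MEM i3 no-port MEM/MEM
#3 head=4: st.MEM;or.ALU i4+i5 dual
#4 head=6: sub.ALU i6 RAW r5
#5 head=7: sub.ALU;and.ALU i7+i8 dual
#6 head=9: sub.ALU i9 RAW+WAW r4
#7 head=10: mul.MUL;ld.MEM i10+i11 dual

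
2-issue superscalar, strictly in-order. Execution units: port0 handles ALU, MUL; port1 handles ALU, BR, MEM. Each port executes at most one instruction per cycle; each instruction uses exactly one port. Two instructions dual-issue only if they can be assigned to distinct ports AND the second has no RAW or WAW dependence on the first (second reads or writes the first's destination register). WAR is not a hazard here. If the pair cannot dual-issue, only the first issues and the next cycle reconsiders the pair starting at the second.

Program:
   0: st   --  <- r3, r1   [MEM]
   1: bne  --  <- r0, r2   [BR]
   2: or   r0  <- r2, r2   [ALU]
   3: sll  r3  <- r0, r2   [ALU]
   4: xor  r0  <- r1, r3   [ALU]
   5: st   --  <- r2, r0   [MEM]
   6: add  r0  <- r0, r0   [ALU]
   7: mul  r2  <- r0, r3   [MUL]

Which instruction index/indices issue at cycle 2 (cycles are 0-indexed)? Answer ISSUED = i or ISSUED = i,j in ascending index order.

  cy0 -> i0 (st) no-port MEM/BR
  cy1 -> i1&i2 (bne+or) pair
  cy2 -> i3 (sll) RAW r3
  cy3 -> i4 (xor) RAW r0
  cy4 -> i5&i6 (st+add) pair
  cy5 -> i7 (mul) tail

ISSUED = 3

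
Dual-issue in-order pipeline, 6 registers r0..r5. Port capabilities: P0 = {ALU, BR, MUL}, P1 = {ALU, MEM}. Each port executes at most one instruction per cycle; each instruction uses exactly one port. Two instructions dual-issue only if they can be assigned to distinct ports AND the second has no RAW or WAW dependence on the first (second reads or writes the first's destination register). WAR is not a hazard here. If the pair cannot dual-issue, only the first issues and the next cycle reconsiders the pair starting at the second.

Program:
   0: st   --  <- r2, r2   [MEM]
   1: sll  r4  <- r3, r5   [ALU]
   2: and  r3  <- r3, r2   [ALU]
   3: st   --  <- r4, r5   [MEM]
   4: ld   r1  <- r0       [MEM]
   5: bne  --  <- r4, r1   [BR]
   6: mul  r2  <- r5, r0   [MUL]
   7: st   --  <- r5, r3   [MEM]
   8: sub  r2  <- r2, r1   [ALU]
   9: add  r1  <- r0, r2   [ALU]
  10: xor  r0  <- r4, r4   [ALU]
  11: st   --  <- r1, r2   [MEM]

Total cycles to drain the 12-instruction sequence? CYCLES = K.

CYCLES = 8

0. st sll @i0&i1  | 2-wide
1. and st @i2&i3  | 2-wide
2. ld @i4  | RAW r1
3. bne @i5  | no-port BR/MUL
4. mul st @i6&i7  | 2-wide
5. sub @i8  | RAW r2
6. add xor @i9&i10  | 2-wide
7. st @i11  | tail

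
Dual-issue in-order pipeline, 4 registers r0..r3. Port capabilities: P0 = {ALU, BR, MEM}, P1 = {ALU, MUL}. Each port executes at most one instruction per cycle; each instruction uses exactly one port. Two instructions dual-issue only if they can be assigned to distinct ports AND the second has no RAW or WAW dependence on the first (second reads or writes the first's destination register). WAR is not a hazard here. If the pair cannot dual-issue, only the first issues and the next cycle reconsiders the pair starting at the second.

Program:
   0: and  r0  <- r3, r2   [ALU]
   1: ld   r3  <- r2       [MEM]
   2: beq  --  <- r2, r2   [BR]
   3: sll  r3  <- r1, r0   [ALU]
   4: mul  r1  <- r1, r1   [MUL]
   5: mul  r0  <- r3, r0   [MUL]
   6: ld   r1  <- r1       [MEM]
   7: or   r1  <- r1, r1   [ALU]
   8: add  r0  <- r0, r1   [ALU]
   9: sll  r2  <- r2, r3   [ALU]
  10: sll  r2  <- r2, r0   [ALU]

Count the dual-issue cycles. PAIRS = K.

PAIRS = 4

0. and/ld @i0/i1  | pair
1. beq/sll @i2/i3  | pair
2. mul @i4  | no-port MUL/MUL
3. mul/ld @i5/i6  | pair
4. or @i7  | RAW r1
5. add/sll @i8/i9  | pair
6. sll @i10  | tail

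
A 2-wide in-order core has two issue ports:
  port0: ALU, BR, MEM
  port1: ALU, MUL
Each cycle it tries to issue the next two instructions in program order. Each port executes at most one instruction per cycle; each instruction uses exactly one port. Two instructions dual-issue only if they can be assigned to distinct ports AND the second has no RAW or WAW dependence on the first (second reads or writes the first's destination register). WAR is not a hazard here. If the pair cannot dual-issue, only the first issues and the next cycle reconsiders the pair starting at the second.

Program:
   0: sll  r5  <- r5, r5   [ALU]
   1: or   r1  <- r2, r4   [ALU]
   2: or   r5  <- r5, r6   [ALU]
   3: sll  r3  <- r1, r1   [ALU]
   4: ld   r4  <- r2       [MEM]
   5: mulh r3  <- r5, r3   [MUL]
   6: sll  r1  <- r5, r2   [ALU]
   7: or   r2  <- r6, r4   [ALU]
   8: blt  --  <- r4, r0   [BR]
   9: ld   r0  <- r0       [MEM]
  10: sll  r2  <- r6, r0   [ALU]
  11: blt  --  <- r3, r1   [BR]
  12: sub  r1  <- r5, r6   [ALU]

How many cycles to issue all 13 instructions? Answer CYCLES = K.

CYCLES = 8

#0 head=0: sll.ALU;or.ALU i0/i1 dual
#1 head=2: or.ALU;sll.ALU i2/i3 dual
#2 head=4: ld.MEM;mulh.MUL i4/i5 dual
#3 head=6: sll.ALU;or.ALU i6/i7 dual
#4 head=8: blt.BR i8 no-port BR/MEM
#5 head=9: ld.MEM i9 RAW r0
#6 head=10: sll.ALU;blt.BR i10/i11 dual
#7 head=12: sub.ALU i12 tail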